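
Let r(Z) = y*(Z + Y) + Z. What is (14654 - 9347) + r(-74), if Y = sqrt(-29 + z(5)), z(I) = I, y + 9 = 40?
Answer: 2939 + 62*I*sqrt(6) ≈ 2939.0 + 151.87*I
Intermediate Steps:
y = 31 (y = -9 + 40 = 31)
Y = 2*I*sqrt(6) (Y = sqrt(-29 + 5) = sqrt(-24) = 2*I*sqrt(6) ≈ 4.899*I)
r(Z) = 32*Z + 62*I*sqrt(6) (r(Z) = 31*(Z + 2*I*sqrt(6)) + Z = (31*Z + 62*I*sqrt(6)) + Z = 32*Z + 62*I*sqrt(6))
(14654 - 9347) + r(-74) = (14654 - 9347) + (32*(-74) + 62*I*sqrt(6)) = 5307 + (-2368 + 62*I*sqrt(6)) = 2939 + 62*I*sqrt(6)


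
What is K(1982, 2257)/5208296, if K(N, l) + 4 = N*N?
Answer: 491040/651037 ≈ 0.75424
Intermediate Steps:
K(N, l) = -4 + N² (K(N, l) = -4 + N*N = -4 + N²)
K(1982, 2257)/5208296 = (-4 + 1982²)/5208296 = (-4 + 3928324)*(1/5208296) = 3928320*(1/5208296) = 491040/651037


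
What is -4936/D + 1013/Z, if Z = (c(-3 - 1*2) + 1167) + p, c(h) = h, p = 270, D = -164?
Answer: 1808621/58712 ≈ 30.805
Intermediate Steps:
Z = 1432 (Z = ((-3 - 1*2) + 1167) + 270 = ((-3 - 2) + 1167) + 270 = (-5 + 1167) + 270 = 1162 + 270 = 1432)
-4936/D + 1013/Z = -4936/(-164) + 1013/1432 = -4936*(-1/164) + 1013*(1/1432) = 1234/41 + 1013/1432 = 1808621/58712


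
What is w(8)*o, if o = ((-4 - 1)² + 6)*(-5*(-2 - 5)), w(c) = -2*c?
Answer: -17360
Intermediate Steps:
o = 1085 (o = ((-5)² + 6)*(-5*(-7)) = (25 + 6)*35 = 31*35 = 1085)
w(8)*o = -2*8*1085 = -16*1085 = -17360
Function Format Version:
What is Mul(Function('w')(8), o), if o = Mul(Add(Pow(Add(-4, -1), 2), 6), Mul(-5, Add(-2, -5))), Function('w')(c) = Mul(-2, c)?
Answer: -17360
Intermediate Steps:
o = 1085 (o = Mul(Add(Pow(-5, 2), 6), Mul(-5, -7)) = Mul(Add(25, 6), 35) = Mul(31, 35) = 1085)
Mul(Function('w')(8), o) = Mul(Mul(-2, 8), 1085) = Mul(-16, 1085) = -17360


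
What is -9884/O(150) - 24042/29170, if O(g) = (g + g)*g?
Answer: -34255157/32816250 ≈ -1.0438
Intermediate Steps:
O(g) = 2*g² (O(g) = (2*g)*g = 2*g²)
-9884/O(150) - 24042/29170 = -9884/(2*150²) - 24042/29170 = -9884/(2*22500) - 24042*1/29170 = -9884/45000 - 12021/14585 = -9884*1/45000 - 12021/14585 = -2471/11250 - 12021/14585 = -34255157/32816250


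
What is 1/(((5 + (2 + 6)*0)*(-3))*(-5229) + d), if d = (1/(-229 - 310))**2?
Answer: 290521/22787014636 ≈ 1.2749e-5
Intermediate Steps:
d = 1/290521 (d = (1/(-539))**2 = (-1/539)**2 = 1/290521 ≈ 3.4421e-6)
1/(((5 + (2 + 6)*0)*(-3))*(-5229) + d) = 1/(((5 + (2 + 6)*0)*(-3))*(-5229) + 1/290521) = 1/(((5 + 8*0)*(-3))*(-5229) + 1/290521) = 1/(((5 + 0)*(-3))*(-5229) + 1/290521) = 1/((5*(-3))*(-5229) + 1/290521) = 1/(-15*(-5229) + 1/290521) = 1/(78435 + 1/290521) = 1/(22787014636/290521) = 290521/22787014636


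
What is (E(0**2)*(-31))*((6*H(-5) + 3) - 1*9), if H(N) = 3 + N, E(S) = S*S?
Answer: 0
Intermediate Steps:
E(S) = S**2
(E(0**2)*(-31))*((6*H(-5) + 3) - 1*9) = ((0**2)**2*(-31))*((6*(3 - 5) + 3) - 1*9) = (0**2*(-31))*((6*(-2) + 3) - 9) = (0*(-31))*((-12 + 3) - 9) = 0*(-9 - 9) = 0*(-18) = 0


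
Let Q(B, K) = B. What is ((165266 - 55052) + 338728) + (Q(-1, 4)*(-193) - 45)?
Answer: 449090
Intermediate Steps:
((165266 - 55052) + 338728) + (Q(-1, 4)*(-193) - 45) = ((165266 - 55052) + 338728) + (-1*(-193) - 45) = (110214 + 338728) + (193 - 45) = 448942 + 148 = 449090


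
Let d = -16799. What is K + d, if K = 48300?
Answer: 31501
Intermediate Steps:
K + d = 48300 - 16799 = 31501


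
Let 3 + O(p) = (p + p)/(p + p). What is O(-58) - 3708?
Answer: -3710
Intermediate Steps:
O(p) = -2 (O(p) = -3 + (p + p)/(p + p) = -3 + (2*p)/((2*p)) = -3 + (2*p)*(1/(2*p)) = -3 + 1 = -2)
O(-58) - 3708 = -2 - 3708 = -3710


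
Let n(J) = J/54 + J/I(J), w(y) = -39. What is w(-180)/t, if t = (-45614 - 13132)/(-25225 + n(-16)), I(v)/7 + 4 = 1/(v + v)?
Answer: -2665017875/159142914 ≈ -16.746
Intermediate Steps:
I(v) = -28 + 7/(2*v) (I(v) = -28 + 7/(v + v) = -28 + 7/((2*v)) = -28 + 7*(1/(2*v)) = -28 + 7/(2*v))
n(J) = J/54 + J/(-28 + 7/(2*J))
t = 477428742/205001375 (t = (-45614 - 13132)/(-25225 + (1/378)*(-16)*(-7 - 52*(-16))/(-1 + 8*(-16))) = -58746/(-25225 + (1/378)*(-16)*(-7 + 832)/(-1 - 128)) = -58746/(-25225 + (1/378)*(-16)*825/(-129)) = -58746/(-25225 + (1/378)*(-16)*(-1/129)*825) = -58746/(-25225 + 2200/8127) = -58746/(-205001375/8127) = -58746*(-8127/205001375) = 477428742/205001375 ≈ 2.3289)
w(-180)/t = -39/477428742/205001375 = -39*205001375/477428742 = -2665017875/159142914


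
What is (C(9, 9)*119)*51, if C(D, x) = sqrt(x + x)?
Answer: 18207*sqrt(2) ≈ 25749.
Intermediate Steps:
C(D, x) = sqrt(2)*sqrt(x) (C(D, x) = sqrt(2*x) = sqrt(2)*sqrt(x))
(C(9, 9)*119)*51 = ((sqrt(2)*sqrt(9))*119)*51 = ((sqrt(2)*3)*119)*51 = ((3*sqrt(2))*119)*51 = (357*sqrt(2))*51 = 18207*sqrt(2)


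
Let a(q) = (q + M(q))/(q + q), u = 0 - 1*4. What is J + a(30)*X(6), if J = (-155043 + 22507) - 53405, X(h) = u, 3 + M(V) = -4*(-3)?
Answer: -929718/5 ≈ -1.8594e+5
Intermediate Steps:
M(V) = 9 (M(V) = -3 - 4*(-3) = -3 + 12 = 9)
u = -4 (u = 0 - 4 = -4)
a(q) = (9 + q)/(2*q) (a(q) = (q + 9)/(q + q) = (9 + q)/((2*q)) = (9 + q)*(1/(2*q)) = (9 + q)/(2*q))
X(h) = -4
J = -185941 (J = -132536 - 53405 = -185941)
J + a(30)*X(6) = -185941 + ((1/2)*(9 + 30)/30)*(-4) = -185941 + ((1/2)*(1/30)*39)*(-4) = -185941 + (13/20)*(-4) = -185941 - 13/5 = -929718/5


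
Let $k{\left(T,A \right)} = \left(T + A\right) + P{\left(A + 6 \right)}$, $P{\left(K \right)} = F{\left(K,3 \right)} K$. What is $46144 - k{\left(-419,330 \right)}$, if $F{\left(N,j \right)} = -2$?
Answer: $46905$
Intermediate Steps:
$P{\left(K \right)} = - 2 K$
$k{\left(T,A \right)} = -12 + T - A$ ($k{\left(T,A \right)} = \left(T + A\right) - 2 \left(A + 6\right) = \left(A + T\right) - 2 \left(6 + A\right) = \left(A + T\right) - \left(12 + 2 A\right) = -12 + T - A$)
$46144 - k{\left(-419,330 \right)} = 46144 - \left(-12 - 419 - 330\right) = 46144 - -761 = 46144 + 761 = 46905$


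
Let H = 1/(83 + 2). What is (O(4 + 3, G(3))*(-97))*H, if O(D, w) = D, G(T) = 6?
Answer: -679/85 ≈ -7.9882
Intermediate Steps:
H = 1/85 ≈ 0.011765
(O(4 + 3, G(3))*(-97))*H = ((4 + 3)*(-97))*(1/85) = (7*(-97))*(1/85) = -679*1/85 = -679/85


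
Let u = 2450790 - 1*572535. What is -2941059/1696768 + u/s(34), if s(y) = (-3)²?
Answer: 354104056701/1696768 ≈ 2.0869e+5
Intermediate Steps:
u = 1878255 (u = 2450790 - 572535 = 1878255)
s(y) = 9
-2941059/1696768 + u/s(34) = -2941059/1696768 + 1878255/9 = -2941059*1/1696768 + 1878255*(⅑) = -2941059/1696768 + 208695 = 354104056701/1696768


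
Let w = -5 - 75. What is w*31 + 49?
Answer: -2431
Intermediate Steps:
w = -80
w*31 + 49 = -80*31 + 49 = -2480 + 49 = -2431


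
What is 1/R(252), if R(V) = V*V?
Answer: 1/63504 ≈ 1.5747e-5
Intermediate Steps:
R(V) = V²
1/R(252) = 1/(252²) = 1/63504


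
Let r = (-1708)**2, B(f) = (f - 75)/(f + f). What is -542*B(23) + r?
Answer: 67111164/23 ≈ 2.9179e+6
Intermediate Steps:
B(f) = (-75 + f)/(2*f) (B(f) = (-75 + f)/((2*f)) = (-75 + f)*(1/(2*f)) = (-75 + f)/(2*f))
r = 2917264
-542*B(23) + r = -271*(-75 + 23)/23 + 2917264 = -271*(-52)/23 + 2917264 = -542*(-26/23) + 2917264 = 14092/23 + 2917264 = 67111164/23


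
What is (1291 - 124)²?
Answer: 1361889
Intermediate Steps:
(1291 - 124)² = 1167² = 1361889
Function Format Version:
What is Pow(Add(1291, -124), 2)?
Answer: 1361889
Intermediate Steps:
Pow(Add(1291, -124), 2) = Pow(1167, 2) = 1361889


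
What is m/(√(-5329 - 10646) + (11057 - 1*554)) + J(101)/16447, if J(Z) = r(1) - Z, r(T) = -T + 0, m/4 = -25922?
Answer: 2*(-765*√71 + 853213921*I)/(49341*(-3501*I + 5*√71)) ≈ -9.877 + 0.11878*I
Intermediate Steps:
m = -103688 (m = 4*(-25922) = -103688)
r(T) = -T
J(Z) = -1 - Z (J(Z) = -1*1 - Z = -1 - Z)
m/(√(-5329 - 10646) + (11057 - 1*554)) + J(101)/16447 = -103688/(√(-5329 - 10646) + (11057 - 1*554)) + (-1 - 1*101)/16447 = -103688/(√(-15975) + (11057 - 554)) + (-1 - 101)*(1/16447) = -103688/(15*I*√71 + 10503) - 102*1/16447 = -103688/(10503 + 15*I*√71) - 102/16447 = -102/16447 - 103688/(10503 + 15*I*√71)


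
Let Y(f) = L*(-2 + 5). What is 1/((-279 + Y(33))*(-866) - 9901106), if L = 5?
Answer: -1/9672482 ≈ -1.0339e-7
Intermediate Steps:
Y(f) = 15 (Y(f) = 5*(-2 + 5) = 5*3 = 15)
1/((-279 + Y(33))*(-866) - 9901106) = 1/((-279 + 15)*(-866) - 9901106) = 1/(-264*(-866) - 9901106) = 1/(228624 - 9901106) = 1/(-9672482) = -1/9672482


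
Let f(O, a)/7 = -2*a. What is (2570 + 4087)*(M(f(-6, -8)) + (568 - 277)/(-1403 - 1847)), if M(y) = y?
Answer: 2421210813/3250 ≈ 7.4499e+5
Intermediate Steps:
f(O, a) = -14*a (f(O, a) = 7*(-2*a) = -14*a)
(2570 + 4087)*(M(f(-6, -8)) + (568 - 277)/(-1403 - 1847)) = (2570 + 4087)*(-14*(-8) + (568 - 277)/(-1403 - 1847)) = 6657*(112 + 291/(-3250)) = 6657*(112 + 291*(-1/3250)) = 6657*(112 - 291/3250) = 6657*(363709/3250) = 2421210813/3250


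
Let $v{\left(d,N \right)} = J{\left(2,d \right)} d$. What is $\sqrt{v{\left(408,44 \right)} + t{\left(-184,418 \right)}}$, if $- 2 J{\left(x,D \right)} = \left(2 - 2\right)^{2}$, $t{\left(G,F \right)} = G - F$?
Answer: $i \sqrt{602} \approx 24.536 i$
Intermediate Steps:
$J{\left(x,D \right)} = 0$ ($J{\left(x,D \right)} = - \frac{\left(2 - 2\right)^{2}}{2} = - \frac{0^{2}}{2} = \left(- \frac{1}{2}\right) 0 = 0$)
$v{\left(d,N \right)} = 0$ ($v{\left(d,N \right)} = 0 d = 0$)
$\sqrt{v{\left(408,44 \right)} + t{\left(-184,418 \right)}} = \sqrt{0 - 602} = \sqrt{-602} = i \sqrt{602}$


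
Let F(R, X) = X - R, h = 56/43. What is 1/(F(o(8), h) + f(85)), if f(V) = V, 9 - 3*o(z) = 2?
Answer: 129/10832 ≈ 0.011909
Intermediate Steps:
o(z) = 7/3 (o(z) = 3 - ⅓*2 = 3 - ⅔ = 7/3)
h = 56/43 (h = 56*(1/43) = 56/43 ≈ 1.3023)
1/(F(o(8), h) + f(85)) = 1/((56/43 - 1*7/3) + 85) = 1/((56/43 - 7/3) + 85) = 1/(-133/129 + 85) = 1/(10832/129) = 129/10832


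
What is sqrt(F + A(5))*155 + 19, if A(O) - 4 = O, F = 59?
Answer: 19 + 310*sqrt(17) ≈ 1297.2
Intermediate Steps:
A(O) = 4 + O
sqrt(F + A(5))*155 + 19 = sqrt(59 + (4 + 5))*155 + 19 = sqrt(59 + 9)*155 + 19 = sqrt(68)*155 + 19 = (2*sqrt(17))*155 + 19 = 310*sqrt(17) + 19 = 19 + 310*sqrt(17)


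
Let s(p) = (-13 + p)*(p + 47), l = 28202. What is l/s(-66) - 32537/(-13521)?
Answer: 430157279/20295021 ≈ 21.195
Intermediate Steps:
s(p) = (-13 + p)*(47 + p)
l/s(-66) - 32537/(-13521) = 28202/(-611 + (-66)² + 34*(-66)) - 32537/(-13521) = 28202/(-611 + 4356 - 2244) - 32537*(-1/13521) = 28202/1501 + 32537/13521 = 430157279/20295021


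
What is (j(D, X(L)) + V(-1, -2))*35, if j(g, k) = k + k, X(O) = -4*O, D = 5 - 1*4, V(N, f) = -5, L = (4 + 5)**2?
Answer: -22855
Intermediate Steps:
L = 81 (L = 9**2 = 81)
D = 1 (D = 5 - 4 = 1)
j(g, k) = 2*k
(j(D, X(L)) + V(-1, -2))*35 = (2*(-4*81) - 5)*35 = (2*(-324) - 5)*35 = (-648 - 5)*35 = -653*35 = -22855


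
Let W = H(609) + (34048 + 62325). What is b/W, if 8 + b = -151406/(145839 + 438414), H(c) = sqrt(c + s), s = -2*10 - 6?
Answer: -232520582695/2713199228382069 + 2412715*sqrt(583)/2713199228382069 ≈ -8.5678e-5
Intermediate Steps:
s = -26 (s = -20 - 6 = -26)
H(c) = sqrt(-26 + c) (H(c) = sqrt(c - 26) = sqrt(-26 + c))
b = -4825430/584253 (b = -8 - 151406/(145839 + 438414) = -8 - 151406/584253 = -4825430/584253 ≈ -8.2591)
W = 96373 + sqrt(583) (W = sqrt(-26 + 609) + (34048 + 62325) = sqrt(583) + 96373 = 96373 + sqrt(583) ≈ 96397.)
b/W = -4825430/(584253*(96373 + sqrt(583)))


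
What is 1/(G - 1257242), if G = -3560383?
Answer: -1/4817625 ≈ -2.0757e-7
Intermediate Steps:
1/(G - 1257242) = 1/(-3560383 - 1257242) = 1/(-4817625) = -1/4817625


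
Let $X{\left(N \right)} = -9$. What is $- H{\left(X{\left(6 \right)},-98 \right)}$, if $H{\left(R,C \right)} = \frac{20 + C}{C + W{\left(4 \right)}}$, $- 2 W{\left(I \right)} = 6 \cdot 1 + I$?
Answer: $- \frac{78}{103} \approx -0.75728$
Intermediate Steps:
$W{\left(I \right)} = -3 - \frac{I}{2}$ ($W{\left(I \right)} = - \frac{6 \cdot 1 + I}{2} = - \frac{6 + I}{2} = -3 - \frac{I}{2}$)
$H{\left(R,C \right)} = \frac{20 + C}{-5 + C}$ ($H{\left(R,C \right)} = \frac{20 + C}{C - 5} = \frac{20 + C}{-5 + C}$)
$- H{\left(X{\left(6 \right)},-98 \right)} = - \frac{20 - 98}{-5 - 98} = - \frac{-78}{-103} = - \frac{\left(-1\right) \left(-78\right)}{103} = \left(-1\right) \frac{78}{103} = - \frac{78}{103}$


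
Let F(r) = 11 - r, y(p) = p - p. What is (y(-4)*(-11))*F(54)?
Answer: 0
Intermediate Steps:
y(p) = 0
(y(-4)*(-11))*F(54) = (0*(-11))*(11 - 1*54) = 0*(11 - 54) = 0*(-43) = 0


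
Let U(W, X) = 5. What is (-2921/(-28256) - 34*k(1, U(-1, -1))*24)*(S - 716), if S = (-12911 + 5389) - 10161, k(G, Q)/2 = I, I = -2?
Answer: -1696949061495/28256 ≈ -6.0056e+7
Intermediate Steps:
k(G, Q) = -4 (k(G, Q) = 2*(-2) = -4)
S = -17683 (S = -7522 - 10161 = -17683)
(-2921/(-28256) - 34*k(1, U(-1, -1))*24)*(S - 716) = (-2921/(-28256) - 34*(-4)*24)*(-17683 - 716) = (-2921*(-1/28256) + 136*24)*(-18399) = (2921/28256 + 3264)*(-18399) = (92230505/28256)*(-18399) = -1696949061495/28256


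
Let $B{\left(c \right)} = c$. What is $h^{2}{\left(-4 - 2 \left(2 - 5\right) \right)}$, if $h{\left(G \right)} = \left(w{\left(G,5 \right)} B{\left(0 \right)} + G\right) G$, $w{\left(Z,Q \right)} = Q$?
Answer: $16$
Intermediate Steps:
$h{\left(G \right)} = G^{2}$ ($h{\left(G \right)} = \left(5 \cdot 0 + G\right) G = \left(0 + G\right) G = G G = G^{2}$)
$h^{2}{\left(-4 - 2 \left(2 - 5\right) \right)} = \left(\left(-4 - 2 \left(2 - 5\right)\right)^{2}\right)^{2} = \left(\left(-4 - -6\right)^{2}\right)^{2} = \left(\left(-4 + 6\right)^{2}\right)^{2} = \left(2^{2}\right)^{2} = 4^{2} = 16$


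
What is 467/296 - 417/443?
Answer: 83449/131128 ≈ 0.63639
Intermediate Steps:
467/296 - 417/443 = 83449/131128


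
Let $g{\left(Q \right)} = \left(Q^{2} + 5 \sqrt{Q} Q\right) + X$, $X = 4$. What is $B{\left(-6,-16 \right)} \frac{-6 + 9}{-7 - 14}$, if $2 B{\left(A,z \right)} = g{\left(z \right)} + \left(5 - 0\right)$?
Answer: $- \frac{265}{14} + \frac{160 i}{7} \approx -18.929 + 22.857 i$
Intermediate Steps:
$g{\left(Q \right)} = 4 + Q^{2} + 5 Q^{\frac{3}{2}}$ ($g{\left(Q \right)} = \left(Q^{2} + 5 \sqrt{Q} Q\right) + 4 = \left(Q^{2} + 5 Q^{\frac{3}{2}}\right) + 4 = 4 + Q^{2} + 5 Q^{\frac{3}{2}}$)
$B{\left(A,z \right)} = \frac{9}{2} + \frac{z^{2}}{2} + \frac{5 z^{\frac{3}{2}}}{2}$ ($B{\left(A,z \right)} = \frac{\left(4 + z^{2} + 5 z^{\frac{3}{2}}\right) + \left(5 - 0\right)}{2} = \frac{\left(4 + z^{2} + 5 z^{\frac{3}{2}}\right) + \left(5 + 0\right)}{2} = \frac{\left(4 + z^{2} + 5 z^{\frac{3}{2}}\right) + 5}{2} = \frac{9 + z^{2} + 5 z^{\frac{3}{2}}}{2} = \frac{9}{2} + \frac{z^{2}}{2} + \frac{5 z^{\frac{3}{2}}}{2}$)
$B{\left(-6,-16 \right)} \frac{-6 + 9}{-7 - 14} = \left(\frac{9}{2} + \frac{\left(-16\right)^{2}}{2} + \frac{5 \left(-16\right)^{\frac{3}{2}}}{2}\right) \frac{-6 + 9}{-7 - 14} = \left(\frac{9}{2} + \frac{1}{2} \cdot 256 + \frac{5 \left(- 64 i\right)}{2}\right) \frac{3}{-21} = \left(\frac{9}{2} + 128 - 160 i\right) 3 \left(- \frac{1}{21}\right) = \left(\frac{265}{2} - 160 i\right) \left(- \frac{1}{7}\right) = - \frac{265}{14} + \frac{160 i}{7}$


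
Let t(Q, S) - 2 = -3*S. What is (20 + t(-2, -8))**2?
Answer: 2116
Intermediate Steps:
t(Q, S) = 2 - 3*S
(20 + t(-2, -8))**2 = (20 + (2 - 3*(-8)))**2 = (20 + (2 + 24))**2 = (20 + 26)**2 = 46**2 = 2116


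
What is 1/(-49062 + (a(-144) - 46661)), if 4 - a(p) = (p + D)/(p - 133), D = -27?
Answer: -277/26514334 ≈ -1.0447e-5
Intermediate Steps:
a(p) = 4 - (-27 + p)/(-133 + p) (a(p) = 4 - (p - 27)/(p - 133) = 4 - (-27 + p)/(-133 + p))
1/(-49062 + (a(-144) - 46661)) = 1/(-49062 + ((-505 + 3*(-144))/(-133 - 144) - 46661)) = 1/(-49062 + ((-505 - 432)/(-277) - 46661)) = 1/(-49062 + (-1/277*(-937) - 46661)) = 1/(-49062 + (937/277 - 46661)) = 1/(-49062 - 12924160/277) = 1/(-26514334/277) = -277/26514334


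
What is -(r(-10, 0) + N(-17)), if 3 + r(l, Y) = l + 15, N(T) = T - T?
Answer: -2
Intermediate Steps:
N(T) = 0
r(l, Y) = 12 + l (r(l, Y) = -3 + (l + 15) = -3 + (15 + l) = 12 + l)
-(r(-10, 0) + N(-17)) = -((12 - 10) + 0) = -(2 + 0) = -1*2 = -2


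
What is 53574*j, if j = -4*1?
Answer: -214296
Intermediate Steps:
j = -4
53574*j = 53574*(-4) = -214296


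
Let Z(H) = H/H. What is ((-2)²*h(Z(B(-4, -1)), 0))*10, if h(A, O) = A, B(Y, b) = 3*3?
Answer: 40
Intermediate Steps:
B(Y, b) = 9
Z(H) = 1
((-2)²*h(Z(B(-4, -1)), 0))*10 = ((-2)²*1)*10 = (4*1)*10 = 4*10 = 40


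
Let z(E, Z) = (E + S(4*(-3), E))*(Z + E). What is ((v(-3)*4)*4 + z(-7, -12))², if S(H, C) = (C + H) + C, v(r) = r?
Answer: 335241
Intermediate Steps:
S(H, C) = H + 2*C
z(E, Z) = (-12 + 3*E)*(E + Z) (z(E, Z) = (E + (4*(-3) + 2*E))*(Z + E) = (E + (-12 + 2*E))*(E + Z) = (-12 + 3*E)*(E + Z))
((v(-3)*4)*4 + z(-7, -12))² = (-3*4*4 + (-12*(-7) - 12*(-12) + 3*(-7)² + 3*(-7)*(-12)))² = (-12*4 + (84 + 144 + 3*49 + 252))² = (-48 + (84 + 144 + 147 + 252))² = (-48 + 627)² = 579² = 335241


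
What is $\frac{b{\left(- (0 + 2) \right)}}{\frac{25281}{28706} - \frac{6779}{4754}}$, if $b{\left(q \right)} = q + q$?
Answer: $\frac{136468324}{18603025} \approx 7.3358$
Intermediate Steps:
$b{\left(q \right)} = 2 q$
$\frac{b{\left(- (0 + 2) \right)}}{\frac{25281}{28706} - \frac{6779}{4754}} = \frac{2 \left(- (0 + 2)\right)}{\frac{25281}{28706} - \frac{6779}{4754}} = \frac{2 \left(\left(-1\right) 2\right)}{25281 \cdot \frac{1}{28706} - \frac{6779}{4754}} = \frac{2 \left(-2\right)}{\frac{25281}{28706} - \frac{6779}{4754}} = - \frac{4}{- \frac{18603025}{34117081}} = \left(-4\right) \left(- \frac{34117081}{18603025}\right) = \frac{136468324}{18603025}$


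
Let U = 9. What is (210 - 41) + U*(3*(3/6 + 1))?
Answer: 419/2 ≈ 209.50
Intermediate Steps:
(210 - 41) + U*(3*(3/6 + 1)) = (210 - 41) + 9*(3*(3/6 + 1)) = 169 + 9*(3*(3*(⅙) + 1)) = 169 + 9*(3*(½ + 1)) = 169 + 9*(3*(3/2)) = 169 + 9*(9/2) = 169 + 81/2 = 419/2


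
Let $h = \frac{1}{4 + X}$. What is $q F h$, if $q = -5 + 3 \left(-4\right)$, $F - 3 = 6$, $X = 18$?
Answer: $- \frac{153}{22} \approx -6.9545$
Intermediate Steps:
$F = 9$ ($F = 3 + 6 = 9$)
$h = \frac{1}{22}$ ($h = \frac{1}{4 + 18} = \frac{1}{22} \approx 0.045455$)
$q = -17$ ($q = -5 - 12 = -17$)
$q F h = \left(-17\right) 9 \cdot \frac{1}{22} = \left(-153\right) \frac{1}{22} = - \frac{153}{22}$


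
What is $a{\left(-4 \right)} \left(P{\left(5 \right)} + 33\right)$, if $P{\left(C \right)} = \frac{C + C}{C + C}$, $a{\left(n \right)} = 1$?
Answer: $34$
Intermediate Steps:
$P{\left(C \right)} = 1$ ($P{\left(C \right)} = \frac{2 C}{2 C} = 2 C \frac{1}{2 C} = 1$)
$a{\left(-4 \right)} \left(P{\left(5 \right)} + 33\right) = 1 \left(1 + 33\right) = 1 \cdot 34 = 34$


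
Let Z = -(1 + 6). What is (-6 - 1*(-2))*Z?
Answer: 28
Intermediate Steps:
Z = -7 (Z = -1*7 = -7)
(-6 - 1*(-2))*Z = (-6 - 1*(-2))*(-7) = (-6 + 2)*(-7) = -4*(-7) = 28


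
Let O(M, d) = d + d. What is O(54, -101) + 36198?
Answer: 35996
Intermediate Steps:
O(M, d) = 2*d
O(54, -101) + 36198 = 2*(-101) + 36198 = -202 + 36198 = 35996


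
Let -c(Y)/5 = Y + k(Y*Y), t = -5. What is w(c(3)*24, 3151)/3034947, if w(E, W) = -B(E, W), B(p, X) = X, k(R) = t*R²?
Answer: -3151/3034947 ≈ -0.0010382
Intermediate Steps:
k(R) = -5*R²
c(Y) = -5*Y + 25*Y⁴ (c(Y) = -5*(Y - 5*Y⁴) = -5*Y + 25*Y⁴)
w(E, W) = -W
w(c(3)*24, 3151)/3034947 = -1*3151/3034947 = -3151*1/3034947 = -3151/3034947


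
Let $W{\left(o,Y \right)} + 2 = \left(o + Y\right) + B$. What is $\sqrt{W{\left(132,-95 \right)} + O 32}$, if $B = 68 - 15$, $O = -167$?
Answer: $6 i \sqrt{146} \approx 72.498 i$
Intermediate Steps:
$B = 53$ ($B = 68 - 15 = 53$)
$W{\left(o,Y \right)} = 51 + Y + o$ ($W{\left(o,Y \right)} = -2 + \left(\left(o + Y\right) + 53\right) = -2 + \left(\left(Y + o\right) + 53\right) = -2 + \left(53 + Y + o\right) = 51 + Y + o$)
$\sqrt{W{\left(132,-95 \right)} + O 32} = \sqrt{\left(51 - 95 + 132\right) - 5344} = \sqrt{88 - 5344} = \sqrt{-5256} = 6 i \sqrt{146}$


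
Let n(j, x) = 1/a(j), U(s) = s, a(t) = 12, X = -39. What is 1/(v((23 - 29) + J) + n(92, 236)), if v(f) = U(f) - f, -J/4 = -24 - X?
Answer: 12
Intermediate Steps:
n(j, x) = 1/12
J = -60 (J = -4*(-24 - 1*(-39)) = -4*(-24 + 39) = -4*15 = -60)
v(f) = 0 (v(f) = f - f = 0)
1/(v((23 - 29) + J) + n(92, 236)) = 1/(0 + 1/12) = 1/(1/12) = 12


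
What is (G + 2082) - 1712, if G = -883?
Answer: -513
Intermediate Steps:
(G + 2082) - 1712 = (-883 + 2082) - 1712 = 1199 - 1712 = -513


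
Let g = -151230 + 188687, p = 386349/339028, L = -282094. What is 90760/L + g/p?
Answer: 1791134342392792/54493367403 ≈ 32869.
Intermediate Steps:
p = 386349/339028 (p = 386349*(1/339028) = 386349/339028 ≈ 1.1396)
g = 37457
90760/L + g/p = 90760/(-282094) + 37457/(386349/339028) = 90760*(-1/282094) + 37457*(339028/386349) = -45380/141047 + 12698971796/386349 = 1791134342392792/54493367403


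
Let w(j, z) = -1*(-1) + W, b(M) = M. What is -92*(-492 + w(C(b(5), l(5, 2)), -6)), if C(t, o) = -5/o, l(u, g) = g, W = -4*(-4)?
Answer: 43700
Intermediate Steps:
W = 16
w(j, z) = 17 (w(j, z) = -1*(-1) + 16 = 1 + 16 = 17)
-92*(-492 + w(C(b(5), l(5, 2)), -6)) = -92*(-492 + 17) = -92*(-475) = 43700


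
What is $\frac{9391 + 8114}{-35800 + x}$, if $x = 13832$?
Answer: $- \frac{17505}{21968} \approx -0.79684$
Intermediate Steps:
$\frac{9391 + 8114}{-35800 + x} = \frac{9391 + 8114}{-35800 + 13832} = \frac{17505}{-21968} = 17505 \left(- \frac{1}{21968}\right) = - \frac{17505}{21968}$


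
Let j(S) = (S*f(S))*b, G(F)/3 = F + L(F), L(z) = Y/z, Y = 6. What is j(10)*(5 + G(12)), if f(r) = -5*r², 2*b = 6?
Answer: -637500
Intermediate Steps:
b = 3 (b = (½)*6 = 3)
L(z) = 6/z
G(F) = 3*F + 18/F (G(F) = 3*(F + 6/F) = 3*F + 18/F)
j(S) = -15*S³ (j(S) = (S*(-5*S²))*3 = -5*S³*3 = -15*S³)
j(10)*(5 + G(12)) = (-15*10³)*(5 + (3*12 + 18/12)) = (-15*1000)*(5 + (36 + 18*(1/12))) = -15000*(5 + (36 + 3/2)) = -15000*(5 + 75/2) = -15000*85/2 = -637500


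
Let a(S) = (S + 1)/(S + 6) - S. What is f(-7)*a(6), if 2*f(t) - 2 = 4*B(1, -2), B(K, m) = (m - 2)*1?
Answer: 455/12 ≈ 37.917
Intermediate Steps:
B(K, m) = -2 + m (B(K, m) = (-2 + m)*1 = -2 + m)
a(S) = -S + (1 + S)/(6 + S) (a(S) = (1 + S)/(6 + S) - S = -S + (1 + S)/(6 + S))
f(t) = -7 (f(t) = 1 + (4*(-2 - 2))/2 = 1 + (4*(-4))/2 = 1 + (1/2)*(-16) = 1 - 8 = -7)
f(-7)*a(6) = -7*(1 - 1*6**2 - 5*6)/(6 + 6) = -7*(1 - 1*36 - 30)/12 = -7*(1 - 36 - 30)/12 = -7*(-65)/12 = -7*(-65/12) = 455/12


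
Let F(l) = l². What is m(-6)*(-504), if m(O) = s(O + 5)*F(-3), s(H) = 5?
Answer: -22680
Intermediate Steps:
m(O) = 45 (m(O) = 5*(-3)² = 5*9 = 45)
m(-6)*(-504) = 45*(-504) = -22680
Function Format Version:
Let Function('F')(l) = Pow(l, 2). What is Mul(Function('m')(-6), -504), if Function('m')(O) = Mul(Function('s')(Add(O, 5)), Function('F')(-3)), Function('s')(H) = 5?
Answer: -22680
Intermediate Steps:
Function('m')(O) = 45 (Function('m')(O) = Mul(5, Pow(-3, 2)) = Mul(5, 9) = 45)
Mul(Function('m')(-6), -504) = Mul(45, -504) = -22680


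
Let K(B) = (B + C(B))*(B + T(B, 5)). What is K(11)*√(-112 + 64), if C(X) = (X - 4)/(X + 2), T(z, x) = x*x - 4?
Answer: 19200*I*√3/13 ≈ 2558.1*I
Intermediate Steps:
T(z, x) = -4 + x² (T(z, x) = x² - 4 = -4 + x²)
C(X) = (-4 + X)/(2 + X)
K(B) = (21 + B)*(B + (-4 + B)/(2 + B)) (K(B) = (B + (-4 + B)/(2 + B))*(B + (-4 + 5²)) = (B + (-4 + B)/(2 + B))*(B + (-4 + 25)) = (B + (-4 + B)/(2 + B))*(B + 21) = (B + (-4 + B)/(2 + B))*(21 + B) = (21 + B)*(B + (-4 + B)/(2 + B)))
K(11)*√(-112 + 64) = ((-84 + 11³ + 24*11² + 59*11)/(2 + 11))*√(-112 + 64) = ((-84 + 1331 + 24*121 + 649)/13)*√(-48) = ((-84 + 1331 + 2904 + 649)/13)*(4*I*√3) = ((1/13)*4800)*(4*I*√3) = 4800*(4*I*√3)/13 = 19200*I*√3/13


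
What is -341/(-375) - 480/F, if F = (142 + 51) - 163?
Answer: -5659/375 ≈ -15.091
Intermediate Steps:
F = 30 (F = 193 - 163 = 30)
-341/(-375) - 480/F = -341/(-375) - 480/30 = -341*(-1/375) - 480*1/30 = 341/375 - 16 = -5659/375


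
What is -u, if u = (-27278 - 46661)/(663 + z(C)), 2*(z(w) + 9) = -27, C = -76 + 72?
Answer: 147878/1281 ≈ 115.44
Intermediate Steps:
C = -4
z(w) = -45/2 (z(w) = -9 + (½)*(-27) = -9 - 27/2 = -45/2)
u = -147878/1281 (u = (-27278 - 46661)/(663 - 45/2) = -73939/1281/2 = -73939*2/1281 = -147878/1281 ≈ -115.44)
-u = -1*(-147878/1281) = 147878/1281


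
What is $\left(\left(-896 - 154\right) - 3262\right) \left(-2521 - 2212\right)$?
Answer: $20408696$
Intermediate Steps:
$\left(\left(-896 - 154\right) - 3262\right) \left(-2521 - 2212\right) = \left(\left(-896 - 154\right) - 3262\right) \left(-4733\right) = \left(-1050 - 3262\right) \left(-4733\right) = \left(-4312\right) \left(-4733\right) = 20408696$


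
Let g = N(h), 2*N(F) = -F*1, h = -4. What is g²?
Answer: 4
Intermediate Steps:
N(F) = -F/2 (N(F) = (-F*1)/2 = (-F)/2 = -F/2)
g = 2 (g = -½*(-4) = 2)
g² = 2² = 4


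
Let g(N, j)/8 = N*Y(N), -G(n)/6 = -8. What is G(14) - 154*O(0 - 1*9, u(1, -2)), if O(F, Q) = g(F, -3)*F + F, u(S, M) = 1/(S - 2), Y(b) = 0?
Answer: 1434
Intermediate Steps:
G(n) = 48 (G(n) = -6*(-8) = 48)
u(S, M) = 1/(-2 + S)
g(N, j) = 0 (g(N, j) = 8*(N*0) = 8*0 = 0)
O(F, Q) = F (O(F, Q) = 0*F + F = 0 + F = F)
G(14) - 154*O(0 - 1*9, u(1, -2)) = 48 - 154*(0 - 1*9) = 48 - 154*(0 - 9) = 48 - 154*(-9) = 48 + 1386 = 1434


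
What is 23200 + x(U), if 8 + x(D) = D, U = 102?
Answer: 23294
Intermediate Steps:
x(D) = -8 + D
23200 + x(U) = 23200 + (-8 + 102) = 23200 + 94 = 23294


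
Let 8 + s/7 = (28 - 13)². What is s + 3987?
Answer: 5506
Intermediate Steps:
s = 1519 (s = -56 + 7*(28 - 13)² = -56 + 7*15² = -56 + 7*225 = -56 + 1575 = 1519)
s + 3987 = 1519 + 3987 = 5506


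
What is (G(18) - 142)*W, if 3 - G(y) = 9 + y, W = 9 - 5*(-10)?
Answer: -9794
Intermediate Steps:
W = 59 (W = 9 + 50 = 59)
G(y) = -6 - y (G(y) = 3 - (9 + y) = 3 + (-9 - y) = -6 - y)
(G(18) - 142)*W = ((-6 - 1*18) - 142)*59 = ((-6 - 18) - 142)*59 = (-24 - 142)*59 = -166*59 = -9794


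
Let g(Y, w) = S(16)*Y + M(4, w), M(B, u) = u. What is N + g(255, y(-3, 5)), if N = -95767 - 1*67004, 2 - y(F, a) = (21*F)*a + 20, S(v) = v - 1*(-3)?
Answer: -157629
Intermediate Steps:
S(v) = 3 + v (S(v) = v + 3 = 3 + v)
y(F, a) = -18 - 21*F*a (y(F, a) = 2 - ((21*F)*a + 20) = 2 - (21*F*a + 20) = 2 - (20 + 21*F*a) = 2 + (-20 - 21*F*a) = -18 - 21*F*a)
g(Y, w) = w + 19*Y (g(Y, w) = (3 + 16)*Y + w = 19*Y + w = w + 19*Y)
N = -162771 (N = -95767 - 67004 = -162771)
N + g(255, y(-3, 5)) = -162771 + ((-18 - 21*(-3)*5) + 19*255) = -162771 + ((-18 + 315) + 4845) = -162771 + (297 + 4845) = -162771 + 5142 = -157629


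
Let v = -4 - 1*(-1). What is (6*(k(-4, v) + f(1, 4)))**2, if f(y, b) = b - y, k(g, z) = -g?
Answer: 1764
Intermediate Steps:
v = -3 (v = -4 + 1 = -3)
(6*(k(-4, v) + f(1, 4)))**2 = (6*(-1*(-4) + (4 - 1*1)))**2 = (6*(4 + (4 - 1)))**2 = (6*(4 + 3))**2 = (6*7)**2 = 42**2 = 1764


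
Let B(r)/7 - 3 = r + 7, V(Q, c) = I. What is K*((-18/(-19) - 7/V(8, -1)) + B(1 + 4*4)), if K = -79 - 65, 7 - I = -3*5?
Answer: -5707080/209 ≈ -27307.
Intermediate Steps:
I = 22 (I = 7 - (-3)*5 = 7 - 1*(-15) = 7 + 15 = 22)
V(Q, c) = 22
K = -144
B(r) = 70 + 7*r (B(r) = 21 + 7*(r + 7) = 21 + 7*(7 + r) = 21 + (49 + 7*r) = 70 + 7*r)
K*((-18/(-19) - 7/V(8, -1)) + B(1 + 4*4)) = -144*((-18/(-19) - 7/22) + (70 + 7*(1 + 4*4))) = -144*((-18*(-1/19) - 7*1/22) + (70 + 7*(1 + 16))) = -144*((18/19 - 7/22) + (70 + 7*17)) = -144*(263/418 + (70 + 119)) = -144*(263/418 + 189) = -144*79265/418 = -5707080/209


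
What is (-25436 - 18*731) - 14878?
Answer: -53472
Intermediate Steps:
(-25436 - 18*731) - 14878 = (-25436 - 13158) - 14878 = -38594 - 14878 = -53472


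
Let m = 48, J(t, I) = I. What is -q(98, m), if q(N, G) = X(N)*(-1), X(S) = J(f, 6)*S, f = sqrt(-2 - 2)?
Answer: 588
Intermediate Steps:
f = 2*I (f = sqrt(-4) = 2*I ≈ 2.0*I)
X(S) = 6*S
q(N, G) = -6*N (q(N, G) = (6*N)*(-1) = -6*N)
-q(98, m) = -(-6)*98 = -1*(-588) = 588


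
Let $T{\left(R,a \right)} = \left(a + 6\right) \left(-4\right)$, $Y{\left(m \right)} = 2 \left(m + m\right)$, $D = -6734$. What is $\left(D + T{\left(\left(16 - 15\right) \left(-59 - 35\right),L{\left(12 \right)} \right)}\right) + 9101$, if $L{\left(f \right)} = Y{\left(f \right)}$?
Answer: $2151$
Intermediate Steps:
$Y{\left(m \right)} = 4 m$ ($Y{\left(m \right)} = 2 \cdot 2 m = 4 m$)
$L{\left(f \right)} = 4 f$
$T{\left(R,a \right)} = -24 - 4 a$ ($T{\left(R,a \right)} = \left(6 + a\right) \left(-4\right) = -24 - 4 a$)
$\left(D + T{\left(\left(16 - 15\right) \left(-59 - 35\right),L{\left(12 \right)} \right)}\right) + 9101 = \left(-6734 - \left(24 + 4 \cdot 4 \cdot 12\right)\right) + 9101 = \left(-6734 - 216\right) + 9101 = -6950 + 9101 = 2151$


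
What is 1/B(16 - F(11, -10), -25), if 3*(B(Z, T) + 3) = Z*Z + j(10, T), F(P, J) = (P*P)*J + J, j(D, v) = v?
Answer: 3/1527662 ≈ 1.9638e-6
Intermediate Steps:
F(P, J) = J + J*P² (F(P, J) = P²*J + J = J*P² + J = J + J*P²)
B(Z, T) = -3 + T/3 + Z²/3 (B(Z, T) = -3 + (Z*Z + T)/3 = -3 + (Z² + T)/3 = -3 + (T + Z²)/3 = -3 + (T/3 + Z²/3) = -3 + T/3 + Z²/3)
1/B(16 - F(11, -10), -25) = 1/(-3 + (⅓)*(-25) + (16 - (-10)*(1 + 11²))²/3) = 1/(-3 - 25/3 + (16 - (-10)*(1 + 121))²/3) = 1/(-3 - 25/3 + (16 - (-10)*122)²/3) = 1/(-3 - 25/3 + (16 - 1*(-1220))²/3) = 1/(-3 - 25/3 + (16 + 1220)²/3) = 1/(-3 - 25/3 + (⅓)*1236²) = 1/(-3 - 25/3 + (⅓)*1527696) = 1/(-3 - 25/3 + 509232) = 1/(1527662/3) = 3/1527662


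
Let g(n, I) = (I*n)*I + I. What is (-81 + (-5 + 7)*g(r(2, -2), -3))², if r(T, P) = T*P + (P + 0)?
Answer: 38025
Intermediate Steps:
r(T, P) = P + P*T (r(T, P) = P*T + P = P + P*T)
g(n, I) = I + n*I² (g(n, I) = n*I² + I = I + n*I²)
(-81 + (-5 + 7)*g(r(2, -2), -3))² = (-81 + (-5 + 7)*(-3*(1 - (-6)*(1 + 2))))² = (-81 + 2*(-3*(1 - (-6)*3)))² = (-81 + 2*(-3*(1 - 3*(-6))))² = (-81 + 2*(-3*(1 + 18)))² = (-81 + 2*(-3*19))² = (-81 + 2*(-57))² = (-81 - 114)² = (-195)² = 38025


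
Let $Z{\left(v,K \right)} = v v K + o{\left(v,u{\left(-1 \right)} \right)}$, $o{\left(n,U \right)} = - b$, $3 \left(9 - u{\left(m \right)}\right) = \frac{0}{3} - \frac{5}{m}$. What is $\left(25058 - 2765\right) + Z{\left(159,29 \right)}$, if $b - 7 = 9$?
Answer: $755426$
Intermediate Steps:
$b = 16$ ($b = 7 + 9 = 16$)
$u{\left(m \right)} = 9 + \frac{5}{3 m}$ ($u{\left(m \right)} = 9 - \frac{\frac{0}{3} - \frac{5}{m}}{3} = 9 - \frac{0 \cdot \frac{1}{3} - \frac{5}{m}}{3} = 9 - \frac{0 - \frac{5}{m}}{3} = 9 - \frac{\left(-5\right) \frac{1}{m}}{3} = 9 + \frac{5}{3 m}$)
$o{\left(n,U \right)} = -16$ ($o{\left(n,U \right)} = \left(-1\right) 16 = -16$)
$Z{\left(v,K \right)} = -16 + K v^{2}$ ($Z{\left(v,K \right)} = v v K - 16 = v^{2} K - 16 = K v^{2} - 16 = -16 + K v^{2}$)
$\left(25058 - 2765\right) + Z{\left(159,29 \right)} = \left(25058 - 2765\right) - \left(16 - 29 \cdot 159^{2}\right) = 22293 + \left(-16 + 29 \cdot 25281\right) = 22293 + \left(-16 + 733149\right) = 22293 + 733133 = 755426$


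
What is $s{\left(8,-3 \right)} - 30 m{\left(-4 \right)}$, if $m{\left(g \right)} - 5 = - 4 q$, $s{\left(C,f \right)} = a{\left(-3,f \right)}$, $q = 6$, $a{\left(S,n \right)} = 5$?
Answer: $575$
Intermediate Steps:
$s{\left(C,f \right)} = 5$
$m{\left(g \right)} = -19$ ($m{\left(g \right)} = 5 - 24 = -19$)
$s{\left(8,-3 \right)} - 30 m{\left(-4 \right)} = 5 - -570 = 5 + 570 = 575$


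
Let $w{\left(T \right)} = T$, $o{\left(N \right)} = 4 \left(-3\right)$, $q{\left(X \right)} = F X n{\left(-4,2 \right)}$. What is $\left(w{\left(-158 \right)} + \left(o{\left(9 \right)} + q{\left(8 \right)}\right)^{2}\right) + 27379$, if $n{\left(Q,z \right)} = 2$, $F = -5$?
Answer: $35685$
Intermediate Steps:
$q{\left(X \right)} = - 10 X$ ($q{\left(X \right)} = - 5 X 2 = - 10 X$)
$o{\left(N \right)} = -12$
$\left(w{\left(-158 \right)} + \left(o{\left(9 \right)} + q{\left(8 \right)}\right)^{2}\right) + 27379 = \left(-158 + \left(-12 - 80\right)^{2}\right) + 27379 = \left(-158 + \left(-92\right)^{2}\right) + 27379 = \left(-158 + 8464\right) + 27379 = 8306 + 27379 = 35685$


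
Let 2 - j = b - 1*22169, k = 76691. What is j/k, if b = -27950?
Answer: 50121/76691 ≈ 0.65354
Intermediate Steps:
j = 50121 (j = 2 - (-27950 - 1*22169) = 2 - (-27950 - 22169) = 2 - 1*(-50119) = 2 + 50119 = 50121)
j/k = 50121/76691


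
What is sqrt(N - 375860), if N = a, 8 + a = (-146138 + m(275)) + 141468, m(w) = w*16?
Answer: I*sqrt(376138) ≈ 613.3*I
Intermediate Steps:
m(w) = 16*w
a = -278 (a = -8 + ((-146138 + 16*275) + 141468) = -8 + ((-146138 + 4400) + 141468) = -8 + (-141738 + 141468) = -8 - 270 = -278)
N = -278
sqrt(N - 375860) = sqrt(-278 - 375860) = sqrt(-376138) = I*sqrt(376138)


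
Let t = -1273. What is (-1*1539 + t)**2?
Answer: 7907344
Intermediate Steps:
(-1*1539 + t)**2 = (-1*1539 - 1273)**2 = (-1539 - 1273)**2 = (-2812)**2 = 7907344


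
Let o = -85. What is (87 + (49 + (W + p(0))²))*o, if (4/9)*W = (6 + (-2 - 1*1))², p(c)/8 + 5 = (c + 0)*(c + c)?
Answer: -715445/16 ≈ -44715.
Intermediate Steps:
p(c) = -40 + 16*c² (p(c) = -40 + 8*((c + 0)*(c + c)) = -40 + 8*(c*(2*c)) = -40 + 8*(2*c²) = -40 + 16*c²)
W = 81/4 (W = 9*(6 + (-2 - 1*1))²/4 = 9*(6 + (-2 - 1))²/4 = 9*(6 - 3)²/4 = (9/4)*3² = (9/4)*9 = 81/4 ≈ 20.250)
(87 + (49 + (W + p(0))²))*o = (87 + (49 + (81/4 + (-40 + 16*0²))²))*(-85) = (87 + (49 + (81/4 + (-40 + 16*0))²))*(-85) = (87 + (49 + (81/4 + (-40 + 0))²))*(-85) = (87 + (49 + (81/4 - 40)²))*(-85) = (87 + (49 + (-79/4)²))*(-85) = (87 + (49 + 6241/16))*(-85) = (87 + 7025/16)*(-85) = (8417/16)*(-85) = -715445/16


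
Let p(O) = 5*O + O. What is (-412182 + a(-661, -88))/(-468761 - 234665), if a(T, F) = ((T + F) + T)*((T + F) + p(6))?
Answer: -296574/351713 ≈ -0.84323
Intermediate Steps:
p(O) = 6*O
a(T, F) = (F + 2*T)*(36 + F + T) (a(T, F) = ((T + F) + T)*((T + F) + 6*6) = ((F + T) + T)*((F + T) + 36) = (F + 2*T)*(36 + F + T))
(-412182 + a(-661, -88))/(-468761 - 234665) = (-412182 + ((-88)² + 2*(-661)² + 36*(-88) + 72*(-661) + 3*(-88)*(-661)))/(-468761 - 234665) = (-412182 + (7744 + 2*436921 - 3168 - 47592 + 174504))/(-703426) = (-412182 + (7744 + 873842 - 3168 - 47592 + 174504))*(-1/703426) = (-412182 + 1005330)*(-1/703426) = 593148*(-1/703426) = -296574/351713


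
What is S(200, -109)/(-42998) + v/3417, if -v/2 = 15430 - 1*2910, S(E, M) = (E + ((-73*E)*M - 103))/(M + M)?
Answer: -229275897311/32029468188 ≈ -7.1583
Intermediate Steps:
S(E, M) = (-103 + E - 73*E*M)/(2*M) (S(E, M) = (E + (-73*E*M - 103))/((2*M)) = (E + (-103 - 73*E*M))*(1/(2*M)) = (-103 + E - 73*E*M)*(1/(2*M)) = (-103 + E - 73*E*M)/(2*M))
v = -25040 (v = -2*(15430 - 1*2910) = -2*(15430 - 2910) = -2*12520 = -25040)
S(200, -109)/(-42998) + v/3417 = ((½)*(-103 + 200 - 73*200*(-109))/(-109))/(-42998) - 25040/3417 = ((½)*(-1/109)*(-103 + 200 + 1591400))*(-1/42998) - 25040*1/3417 = ((½)*(-1/109)*1591497)*(-1/42998) - 25040/3417 = -1591497/218*(-1/42998) - 25040/3417 = 1591497/9373564 - 25040/3417 = -229275897311/32029468188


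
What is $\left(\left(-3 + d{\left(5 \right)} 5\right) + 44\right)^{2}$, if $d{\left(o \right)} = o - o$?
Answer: $1681$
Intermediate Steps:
$d{\left(o \right)} = 0$
$\left(\left(-3 + d{\left(5 \right)} 5\right) + 44\right)^{2} = \left(\left(-3 + 0 \cdot 5\right) + 44\right)^{2} = \left(\left(-3 + 0\right) + 44\right)^{2} = \left(-3 + 44\right)^{2} = 41^{2} = 1681$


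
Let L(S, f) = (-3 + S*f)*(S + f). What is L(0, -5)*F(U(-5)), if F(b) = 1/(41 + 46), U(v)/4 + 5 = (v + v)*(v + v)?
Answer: 5/29 ≈ 0.17241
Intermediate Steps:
U(v) = -20 + 16*v² (U(v) = -20 + 4*((v + v)*(v + v)) = -20 + 4*((2*v)*(2*v)) = -20 + 4*(4*v²) = -20 + 16*v²)
F(b) = 1/87
L(0, -5)*F(U(-5)) = (-3*0 - 3*(-5) + 0*(-5)² - 5*0²)*(1/87) = (0 + 15 + 0*25 - 5*0)*(1/87) = (0 + 15 + 0 + 0)*(1/87) = 15*(1/87) = 5/29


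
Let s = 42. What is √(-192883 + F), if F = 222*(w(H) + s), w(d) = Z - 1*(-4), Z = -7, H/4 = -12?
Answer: 5*I*√7369 ≈ 429.21*I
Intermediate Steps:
H = -48 (H = 4*(-12) = -48)
w(d) = -3 (w(d) = -7 - 1*(-4) = -7 + 4 = -3)
F = 8658 (F = 222*(-3 + 42) = 222*39 = 8658)
√(-192883 + F) = √(-192883 + 8658) = √(-184225) = 5*I*√7369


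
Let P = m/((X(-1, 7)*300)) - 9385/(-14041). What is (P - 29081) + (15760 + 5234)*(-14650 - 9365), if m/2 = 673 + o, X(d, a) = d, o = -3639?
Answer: -530960383995647/1053075 ≈ -5.0420e+8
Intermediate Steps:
m = -5932 (m = 2*(673 - 3639) = 2*(-2966) = -5932)
P = 21526678/1053075 (P = -5932/((-1*300)) - 9385/(-14041) = -5932/(-300) - 9385*(-1/14041) = -5932*(-1/300) + 9385/14041 = 1483/75 + 9385/14041 = 21526678/1053075 ≈ 20.442)
(P - 29081) + (15760 + 5234)*(-14650 - 9365) = (21526678/1053075 - 29081) + (15760 + 5234)*(-14650 - 9365) = -30602947397/1053075 + 20994*(-24015) = -30602947397/1053075 - 504170910 = -530960383995647/1053075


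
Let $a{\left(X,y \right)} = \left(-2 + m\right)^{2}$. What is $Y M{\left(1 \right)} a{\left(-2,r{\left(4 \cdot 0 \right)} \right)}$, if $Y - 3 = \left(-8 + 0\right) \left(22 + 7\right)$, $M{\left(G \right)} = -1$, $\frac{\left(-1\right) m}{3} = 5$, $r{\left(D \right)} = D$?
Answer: $66181$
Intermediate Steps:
$m = -15$ ($m = \left(-3\right) 5 = -15$)
$a{\left(X,y \right)} = 289$ ($a{\left(X,y \right)} = \left(-2 - 15\right)^{2} = \left(-17\right)^{2} = 289$)
$Y = -229$ ($Y = 3 + \left(-8 + 0\right) \left(22 + 7\right) = 3 - 232 = -229$)
$Y M{\left(1 \right)} a{\left(-2,r{\left(4 \cdot 0 \right)} \right)} = \left(-229\right) \left(-1\right) 289 = 229 \cdot 289 = 66181$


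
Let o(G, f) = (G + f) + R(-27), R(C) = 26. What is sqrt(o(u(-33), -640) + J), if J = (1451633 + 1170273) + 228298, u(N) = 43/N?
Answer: sqrt(3103202091)/33 ≈ 1688.1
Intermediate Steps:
o(G, f) = 26 + G + f (o(G, f) = (G + f) + 26 = 26 + G + f)
J = 2850204 (J = 2621906 + 228298 = 2850204)
sqrt(o(u(-33), -640) + J) = sqrt((26 + 43/(-33) - 640) + 2850204) = sqrt((26 + 43*(-1/33) - 640) + 2850204) = sqrt((26 - 43/33 - 640) + 2850204) = sqrt(-20305/33 + 2850204) = sqrt(94036427/33) = sqrt(3103202091)/33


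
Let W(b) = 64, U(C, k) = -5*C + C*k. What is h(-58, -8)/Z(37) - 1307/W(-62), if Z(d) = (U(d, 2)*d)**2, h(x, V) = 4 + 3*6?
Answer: -22045754435/1079516736 ≈ -20.422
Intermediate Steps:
h(x, V) = 22 (h(x, V) = 4 + 18 = 22)
Z(d) = 9*d**4 (Z(d) = ((d*(-5 + 2))*d)**2 = ((d*(-3))*d)**2 = ((-3*d)*d)**2 = (-3*d**2)**2 = 9*d**4)
h(-58, -8)/Z(37) - 1307/W(-62) = 22/((9*37**4)) - 1307/64 = 22/((9*1874161)) - 1307*1/64 = 22/16867449 - 1307/64 = -22045754435/1079516736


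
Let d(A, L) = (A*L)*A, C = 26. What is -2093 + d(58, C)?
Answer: 85371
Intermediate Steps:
d(A, L) = L*A²
-2093 + d(58, C) = -2093 + 26*58² = -2093 + 26*3364 = -2093 + 87464 = 85371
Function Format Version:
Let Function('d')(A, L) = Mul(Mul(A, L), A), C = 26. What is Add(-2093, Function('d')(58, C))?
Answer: 85371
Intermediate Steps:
Function('d')(A, L) = Mul(L, Pow(A, 2))
Add(-2093, Function('d')(58, C)) = Add(-2093, Mul(26, Pow(58, 2))) = Add(-2093, Mul(26, 3364)) = Add(-2093, 87464) = 85371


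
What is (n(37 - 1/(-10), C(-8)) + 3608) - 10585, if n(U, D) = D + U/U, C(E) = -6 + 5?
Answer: -6977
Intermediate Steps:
C(E) = -1
n(U, D) = 1 + D (n(U, D) = D + 1 = 1 + D)
(n(37 - 1/(-10), C(-8)) + 3608) - 10585 = ((1 - 1) + 3608) - 10585 = (0 + 3608) - 10585 = 3608 - 10585 = -6977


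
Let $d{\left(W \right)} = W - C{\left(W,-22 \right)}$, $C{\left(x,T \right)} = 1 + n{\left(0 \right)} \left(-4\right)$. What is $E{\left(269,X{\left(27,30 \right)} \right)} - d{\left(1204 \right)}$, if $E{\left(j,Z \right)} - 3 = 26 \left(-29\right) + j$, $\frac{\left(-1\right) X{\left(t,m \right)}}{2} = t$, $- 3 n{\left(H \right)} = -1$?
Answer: $- \frac{5059}{3} \approx -1686.3$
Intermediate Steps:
$n{\left(H \right)} = \frac{1}{3}$ ($n{\left(H \right)} = \left(- \frac{1}{3}\right) \left(-1\right) = \frac{1}{3}$)
$X{\left(t,m \right)} = - 2 t$
$C{\left(x,T \right)} = - \frac{1}{3}$ ($C{\left(x,T \right)} = 1 + \frac{1}{3} \left(-4\right) = 1 - \frac{4}{3} = - \frac{1}{3}$)
$E{\left(j,Z \right)} = -751 + j$ ($E{\left(j,Z \right)} = 3 + \left(26 \left(-29\right) + j\right) = 3 + \left(-754 + j\right) = -751 + j$)
$d{\left(W \right)} = \frac{1}{3} + W$ ($d{\left(W \right)} = W - - \frac{1}{3} = W + \frac{1}{3} = \frac{1}{3} + W$)
$E{\left(269,X{\left(27,30 \right)} \right)} - d{\left(1204 \right)} = \left(-751 + 269\right) - \left(\frac{1}{3} + 1204\right) = -482 - \frac{3613}{3} = - \frac{5059}{3}$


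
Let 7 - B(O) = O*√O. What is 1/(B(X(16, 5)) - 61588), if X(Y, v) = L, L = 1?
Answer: -1/61582 ≈ -1.6239e-5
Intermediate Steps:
X(Y, v) = 1
B(O) = 7 - O^(3/2) (B(O) = 7 - O*√O = 7 - O^(3/2))
1/(B(X(16, 5)) - 61588) = 1/((7 - 1^(3/2)) - 61588) = 1/((7 - 1*1) - 61588) = 1/((7 - 1) - 61588) = 1/(6 - 61588) = 1/(-61582) = -1/61582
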